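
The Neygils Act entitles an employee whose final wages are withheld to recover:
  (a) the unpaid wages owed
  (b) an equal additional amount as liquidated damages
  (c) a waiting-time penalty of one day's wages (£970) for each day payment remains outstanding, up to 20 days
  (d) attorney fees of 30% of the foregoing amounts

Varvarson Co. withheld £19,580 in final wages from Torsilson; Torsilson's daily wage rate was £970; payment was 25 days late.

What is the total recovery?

£76,128

Liquidated damages (equal amount): £19,580
Penalty days: min(25, 20) = 20
Waiting-time penalty: 20 × £970 = £19,400
Subtotal: £19,580 + £19,580 + £19,400 = £58,560
Attorney fees: 30% of £58,560 = £17,568
Total award: £58,560 + £17,568 = £76,128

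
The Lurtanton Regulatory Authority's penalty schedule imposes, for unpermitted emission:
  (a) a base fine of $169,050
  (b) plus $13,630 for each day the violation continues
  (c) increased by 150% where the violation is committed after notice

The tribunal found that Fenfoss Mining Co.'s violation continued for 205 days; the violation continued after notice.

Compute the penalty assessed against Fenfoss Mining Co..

Per-day component: 205 × $13,630 = $2,794,150
Base plus per-day: $169,050 + $2,794,150 = $2,963,200
Enhancement: 150% of $2,963,200 = $4,444,800
Enhanced fine: $2,963,200 + $4,444,800 = $7,408,000

$7,408,000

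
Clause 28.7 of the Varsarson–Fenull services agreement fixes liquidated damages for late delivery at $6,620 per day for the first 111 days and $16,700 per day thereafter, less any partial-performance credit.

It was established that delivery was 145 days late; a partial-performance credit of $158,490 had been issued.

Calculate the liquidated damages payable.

First 111 days: 111 × $6,620 = $734,820
Remaining days: (145 − 111) × $16,700 = $567,800
Accrued per-day damages: $734,820 + $567,800 = $1,302,620
Less partial-performance credit: $1,302,620 − $158,490 = $1,144,130

$1,144,130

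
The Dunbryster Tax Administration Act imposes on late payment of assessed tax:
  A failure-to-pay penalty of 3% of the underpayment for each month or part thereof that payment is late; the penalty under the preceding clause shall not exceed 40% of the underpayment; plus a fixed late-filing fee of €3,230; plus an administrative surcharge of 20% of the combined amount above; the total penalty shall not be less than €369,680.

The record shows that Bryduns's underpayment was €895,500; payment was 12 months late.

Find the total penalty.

€390,732

Accrued rate: 3% × 12 = 36%, capped at 40% → 36%
Failure-to-pay penalty: 36% of €895,500 = €322,380
Penalty before surcharge: €322,380 + €3,230 = €325,610
Administrative surcharge: 20% of €325,610 = €65,122
Total penalty: €325,610 + €65,122 = €390,732
Minimum €369,680: €390,732 meets the minimum, no increase.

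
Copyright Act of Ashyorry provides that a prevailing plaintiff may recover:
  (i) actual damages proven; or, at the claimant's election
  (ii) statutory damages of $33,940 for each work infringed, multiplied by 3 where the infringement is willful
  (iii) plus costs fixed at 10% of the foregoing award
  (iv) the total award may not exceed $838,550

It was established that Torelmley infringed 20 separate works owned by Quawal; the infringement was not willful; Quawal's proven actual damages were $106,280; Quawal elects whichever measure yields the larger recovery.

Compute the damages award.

$746,680

Statutory damages: 20 × $33,940 = $678,800
Infringement not willful: no ×3 enhancement.
Greater of actual damages ($106,280) or statutory damages ($678,800): $678,800
Costs: 10% of $678,800 = $67,880
Award plus costs: $678,800 + $67,880 = $746,680
Cap at $838,550: $746,680 is within the cap, no reduction.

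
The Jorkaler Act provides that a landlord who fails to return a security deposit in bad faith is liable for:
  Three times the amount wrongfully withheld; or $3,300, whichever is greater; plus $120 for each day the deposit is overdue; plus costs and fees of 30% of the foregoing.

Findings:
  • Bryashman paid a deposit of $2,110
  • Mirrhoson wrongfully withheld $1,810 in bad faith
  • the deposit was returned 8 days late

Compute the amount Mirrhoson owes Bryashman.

$8,307

Trebled: 3 × $1,810 = $5,430
Minimum $3,300: $5,430 meets the minimum, no increase.
Late-return penalty: 8 × $120 = $960
Damages plus late penalty: $5,430 + $960 = $6,390
Costs and fees: 30% of $6,390 = $1,917
Total recovery: $6,390 + $1,917 = $8,307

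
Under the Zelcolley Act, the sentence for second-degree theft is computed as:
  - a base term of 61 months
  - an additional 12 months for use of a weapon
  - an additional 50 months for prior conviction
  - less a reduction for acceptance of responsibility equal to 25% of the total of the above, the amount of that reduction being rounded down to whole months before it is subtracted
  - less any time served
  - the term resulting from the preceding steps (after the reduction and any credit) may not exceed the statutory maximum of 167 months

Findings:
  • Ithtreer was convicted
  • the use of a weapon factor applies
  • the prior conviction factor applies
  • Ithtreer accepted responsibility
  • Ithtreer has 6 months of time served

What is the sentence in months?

Use of a weapon enhancement: +12 months
Prior conviction enhancement: +50 months
Adjusted term: 61 months + 12 months + 50 months = 123 months
Acceptance of responsibility reduction: 25% of 123 months = 30 months (rounded down)
After reduction: 123 − 30 = 93 months
Less time served: 93 months − 6 months = 87 months
Cap at 167 months: 87 months is within the cap, no reduction.

87 months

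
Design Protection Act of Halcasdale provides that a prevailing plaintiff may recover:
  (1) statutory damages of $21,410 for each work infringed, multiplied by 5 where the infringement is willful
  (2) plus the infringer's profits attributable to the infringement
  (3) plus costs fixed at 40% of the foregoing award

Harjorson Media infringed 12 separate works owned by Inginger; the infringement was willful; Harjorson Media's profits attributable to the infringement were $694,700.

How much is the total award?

Award: $2,771,020

Statutory damages: 12 × $21,410 = $256,920
Multiplied by 5: 5 × $256,920 = $1,284,600
Combined award: $1,284,600 + $694,700 = $1,979,300
Costs: 40% of $1,979,300 = $791,720
Award plus costs: $1,979,300 + $791,720 = $2,771,020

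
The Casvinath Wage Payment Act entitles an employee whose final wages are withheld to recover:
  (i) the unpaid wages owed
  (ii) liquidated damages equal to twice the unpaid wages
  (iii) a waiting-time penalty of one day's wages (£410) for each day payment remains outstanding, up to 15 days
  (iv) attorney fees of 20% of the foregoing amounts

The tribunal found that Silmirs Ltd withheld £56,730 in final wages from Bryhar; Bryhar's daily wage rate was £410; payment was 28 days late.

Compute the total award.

Doubled: 2 × £56,730 = £113,460
Penalty days: min(28, 15) = 15
Waiting-time penalty: 15 × £410 = £6,150
Subtotal: £56,730 + £113,460 + £6,150 = £176,340
Attorney fees: 20% of £176,340 = £35,268
Total award: £176,340 + £35,268 = £211,608

£211,608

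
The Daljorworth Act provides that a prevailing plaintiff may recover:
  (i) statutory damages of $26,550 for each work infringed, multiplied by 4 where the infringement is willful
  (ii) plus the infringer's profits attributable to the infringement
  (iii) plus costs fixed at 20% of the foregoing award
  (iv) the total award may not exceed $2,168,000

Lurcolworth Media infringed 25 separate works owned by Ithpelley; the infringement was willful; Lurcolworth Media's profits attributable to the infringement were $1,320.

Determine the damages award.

Award: $2,168,000

Statutory damages: 25 × $26,550 = $663,750
Multiplied by 4: 4 × $663,750 = $2,655,000
Combined award: $2,655,000 + $1,320 = $2,656,320
Costs: 20% of $2,656,320 = $531,264
Award plus costs: $2,656,320 + $531,264 = $3,187,584
Cap at $2,168,000: $3,187,584 exceeds the cap → $2,168,000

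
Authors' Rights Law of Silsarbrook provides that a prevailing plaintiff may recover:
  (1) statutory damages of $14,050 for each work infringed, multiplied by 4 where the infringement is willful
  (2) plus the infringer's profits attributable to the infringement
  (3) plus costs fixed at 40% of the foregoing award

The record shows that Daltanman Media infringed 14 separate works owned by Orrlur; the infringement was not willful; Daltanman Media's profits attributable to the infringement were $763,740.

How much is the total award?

$1,344,616

Statutory damages: 14 × $14,050 = $196,700
Infringement not willful: no ×4 enhancement.
Combined award: $196,700 + $763,740 = $960,440
Costs: 40% of $960,440 = $384,176
Award plus costs: $960,440 + $384,176 = $1,344,616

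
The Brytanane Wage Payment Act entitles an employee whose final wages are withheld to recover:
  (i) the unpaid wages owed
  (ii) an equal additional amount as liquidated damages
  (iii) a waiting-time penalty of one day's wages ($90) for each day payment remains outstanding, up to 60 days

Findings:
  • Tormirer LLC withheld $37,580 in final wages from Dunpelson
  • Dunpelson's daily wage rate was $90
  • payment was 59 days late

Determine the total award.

$80,470

Liquidated damages (equal amount): $37,580
Penalty days: min(59, 60) = 59
Waiting-time penalty: 59 × $90 = $5,310
Total award: $37,580 + $37,580 + $5,310 = $80,470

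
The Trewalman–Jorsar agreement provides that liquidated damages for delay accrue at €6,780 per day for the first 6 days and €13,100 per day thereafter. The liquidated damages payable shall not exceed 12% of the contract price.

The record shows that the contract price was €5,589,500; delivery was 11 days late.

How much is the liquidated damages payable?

Liquidated damages: €106,180

First 6 days: 6 × €6,780 = €40,680
Remaining days: (11 − 6) × €13,100 = €65,500
Accrued per-day damages: €40,680 + €65,500 = €106,180
Cap: 12% of €5,589,500 = €670,740
Cap at €670,740: €106,180 is within the cap, no reduction.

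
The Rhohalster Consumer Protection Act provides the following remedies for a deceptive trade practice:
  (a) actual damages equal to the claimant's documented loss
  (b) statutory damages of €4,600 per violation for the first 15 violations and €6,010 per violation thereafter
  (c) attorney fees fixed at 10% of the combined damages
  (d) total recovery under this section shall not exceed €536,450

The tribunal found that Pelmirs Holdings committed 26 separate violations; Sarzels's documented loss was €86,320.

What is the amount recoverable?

First 15 violations: 15 × €4,600 = €69,000
Remaining violations: (26 − 15) × €6,010 = €66,110
Statutory damages: €69,000 + €66,110 = €135,110
Combined damages: €86,320 + €135,110 = €221,430
Attorney fees: 10% of €221,430 = €22,143
Total before cap: €221,430 + €22,143 = €243,573
Cap at €536,450: €243,573 is within the cap, no reduction.

€243,573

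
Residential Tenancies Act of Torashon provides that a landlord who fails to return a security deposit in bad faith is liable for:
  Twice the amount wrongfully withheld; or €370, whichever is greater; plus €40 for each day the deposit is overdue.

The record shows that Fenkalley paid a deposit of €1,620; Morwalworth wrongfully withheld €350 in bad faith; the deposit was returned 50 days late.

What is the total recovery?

€2,700

Doubled: 2 × €350 = €700
Minimum €370: €700 meets the minimum, no increase.
Late-return penalty: 50 × €40 = €2,000
Damages plus late penalty: €700 + €2,000 = €2,700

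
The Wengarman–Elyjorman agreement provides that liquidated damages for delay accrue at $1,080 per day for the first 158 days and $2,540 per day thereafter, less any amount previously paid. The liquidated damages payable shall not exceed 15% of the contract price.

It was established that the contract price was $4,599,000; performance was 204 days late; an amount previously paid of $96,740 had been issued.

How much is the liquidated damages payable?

First 158 days: 158 × $1,080 = $170,640
Remaining days: (204 − 158) × $2,540 = $116,840
Accrued per-day damages: $170,640 + $116,840 = $287,480
Less amount previously paid: $287,480 − $96,740 = $190,740
Cap: 15% of $4,599,000 = $689,850
Cap at $689,850: $190,740 is within the cap, no reduction.

Liquidated damages: $190,740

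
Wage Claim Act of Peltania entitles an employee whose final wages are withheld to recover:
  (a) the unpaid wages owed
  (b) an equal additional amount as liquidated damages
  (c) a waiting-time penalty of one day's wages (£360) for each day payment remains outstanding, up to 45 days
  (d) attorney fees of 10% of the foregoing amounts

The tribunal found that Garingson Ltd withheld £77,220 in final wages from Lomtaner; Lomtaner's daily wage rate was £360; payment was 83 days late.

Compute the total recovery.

£187,704

Liquidated damages (equal amount): £77,220
Penalty days: min(83, 45) = 45
Waiting-time penalty: 45 × £360 = £16,200
Subtotal: £77,220 + £77,220 + £16,200 = £170,640
Attorney fees: 10% of £170,640 = £17,064
Total award: £170,640 + £17,064 = £187,704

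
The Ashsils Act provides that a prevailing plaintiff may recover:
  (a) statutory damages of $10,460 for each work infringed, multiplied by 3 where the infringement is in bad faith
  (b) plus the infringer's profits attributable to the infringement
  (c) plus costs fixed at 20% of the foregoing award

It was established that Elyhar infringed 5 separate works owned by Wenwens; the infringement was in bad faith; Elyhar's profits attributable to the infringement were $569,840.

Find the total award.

$872,088

Statutory damages: 5 × $10,460 = $52,300
Trebled: 3 × $52,300 = $156,900
Combined award: $156,900 + $569,840 = $726,740
Costs: 20% of $726,740 = $145,348
Award plus costs: $726,740 + $145,348 = $872,088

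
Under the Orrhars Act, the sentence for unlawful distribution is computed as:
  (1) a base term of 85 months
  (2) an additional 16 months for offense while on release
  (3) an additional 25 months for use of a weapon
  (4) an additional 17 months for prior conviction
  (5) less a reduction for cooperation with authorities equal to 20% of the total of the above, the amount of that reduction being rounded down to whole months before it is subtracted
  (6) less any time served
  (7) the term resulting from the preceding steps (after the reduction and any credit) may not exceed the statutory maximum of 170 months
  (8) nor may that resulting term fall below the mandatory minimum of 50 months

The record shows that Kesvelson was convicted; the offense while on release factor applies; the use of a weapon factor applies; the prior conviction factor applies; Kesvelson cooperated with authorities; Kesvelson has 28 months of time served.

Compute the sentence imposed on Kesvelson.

Offense while on release enhancement: +16 months
Use of a weapon enhancement: +25 months
Prior conviction enhancement: +17 months
Adjusted term: 85 months + 16 months + 25 months + 17 months = 143 months
Cooperation with authorities reduction: 20% of 143 months = 28 months (rounded down)
After reduction: 143 − 28 = 115 months
Less time served: 115 months − 28 months = 87 months
Cap at 170 months: 87 months is within the cap, no reduction.
Minimum 50 months: 87 months meets the minimum, no increase.

87 months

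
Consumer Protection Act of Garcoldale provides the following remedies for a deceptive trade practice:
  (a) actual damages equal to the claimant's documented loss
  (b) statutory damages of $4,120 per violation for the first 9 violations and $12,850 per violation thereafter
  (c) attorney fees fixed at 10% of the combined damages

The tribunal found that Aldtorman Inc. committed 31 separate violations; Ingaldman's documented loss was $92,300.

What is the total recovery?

Total recovery: $453,288

First 9 violations: 9 × $4,120 = $37,080
Remaining violations: (31 − 9) × $12,850 = $282,700
Statutory damages: $37,080 + $282,700 = $319,780
Combined damages: $92,300 + $319,780 = $412,080
Attorney fees: 10% of $412,080 = $41,208
Total recovery: $412,080 + $41,208 = $453,288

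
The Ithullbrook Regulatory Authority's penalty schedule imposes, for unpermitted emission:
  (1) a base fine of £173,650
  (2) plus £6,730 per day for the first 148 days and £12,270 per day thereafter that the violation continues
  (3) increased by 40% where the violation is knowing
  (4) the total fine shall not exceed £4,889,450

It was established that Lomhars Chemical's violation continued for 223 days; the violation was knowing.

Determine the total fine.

£2,925,916

First 148 days: 148 × £6,730 = £996,040
Remaining days: (223 − 148) × £12,270 = £920,250
Per-day component: £996,040 + £920,250 = £1,916,290
Base plus per-day: £173,650 + £1,916,290 = £2,089,940
Enhancement: 40% of £2,089,940 = £835,976
Enhanced fine: £2,089,940 + £835,976 = £2,925,916
Cap at £4,889,450: £2,925,916 is within the cap, no reduction.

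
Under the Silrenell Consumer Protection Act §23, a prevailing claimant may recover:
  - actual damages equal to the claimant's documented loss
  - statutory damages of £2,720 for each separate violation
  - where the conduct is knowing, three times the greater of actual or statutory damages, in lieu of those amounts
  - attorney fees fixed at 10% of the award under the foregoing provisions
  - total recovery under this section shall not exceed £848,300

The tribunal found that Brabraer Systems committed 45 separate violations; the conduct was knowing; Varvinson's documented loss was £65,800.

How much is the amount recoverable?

£403,920

Statutory damages: 45 × £2,720 = £122,400
Greater of actual damages (£65,800) or statutory damages (£122,400): £122,400
Trebled: 3 × £122,400 = £367,200
Attorney fees: 10% of £367,200 = £36,720
Total before cap: £367,200 + £36,720 = £403,920
Cap at £848,300: £403,920 is within the cap, no reduction.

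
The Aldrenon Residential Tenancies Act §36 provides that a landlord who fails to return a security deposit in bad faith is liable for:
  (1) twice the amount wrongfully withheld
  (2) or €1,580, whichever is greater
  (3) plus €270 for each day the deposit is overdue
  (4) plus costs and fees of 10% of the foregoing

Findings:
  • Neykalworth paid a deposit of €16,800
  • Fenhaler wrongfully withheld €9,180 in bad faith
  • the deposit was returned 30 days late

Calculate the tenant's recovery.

€29,106

Doubled: 2 × €9,180 = €18,360
Minimum €1,580: €18,360 meets the minimum, no increase.
Late-return penalty: 30 × €270 = €8,100
Damages plus late penalty: €18,360 + €8,100 = €26,460
Costs and fees: 10% of €26,460 = €2,646
Total recovery: €26,460 + €2,646 = €29,106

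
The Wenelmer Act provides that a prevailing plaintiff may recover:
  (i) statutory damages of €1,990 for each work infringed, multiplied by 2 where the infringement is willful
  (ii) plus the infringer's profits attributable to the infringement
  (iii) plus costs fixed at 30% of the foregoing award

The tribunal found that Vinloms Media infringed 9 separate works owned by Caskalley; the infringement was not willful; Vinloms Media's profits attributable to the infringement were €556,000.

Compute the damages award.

Statutory damages: 9 × €1,990 = €17,910
Infringement not willful: no ×2 enhancement.
Combined award: €17,910 + €556,000 = €573,910
Costs: 30% of €573,910 = €172,173
Award plus costs: €573,910 + €172,173 = €746,083

€746,083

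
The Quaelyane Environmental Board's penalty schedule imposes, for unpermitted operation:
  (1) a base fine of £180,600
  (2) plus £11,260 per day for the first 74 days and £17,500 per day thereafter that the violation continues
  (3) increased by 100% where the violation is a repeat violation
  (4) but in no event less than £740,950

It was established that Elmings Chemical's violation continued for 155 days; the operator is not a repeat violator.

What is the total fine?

First 74 days: 74 × £11,260 = £833,240
Remaining days: (155 − 74) × £17,500 = £1,417,500
Per-day component: £833,240 + £1,417,500 = £2,250,740
Base plus per-day: £180,600 + £2,250,740 = £2,431,340
The operator is not a repeat violator: no 100% increase.
Minimum £740,950: £2,431,340 meets the minimum, no increase.

£2,431,340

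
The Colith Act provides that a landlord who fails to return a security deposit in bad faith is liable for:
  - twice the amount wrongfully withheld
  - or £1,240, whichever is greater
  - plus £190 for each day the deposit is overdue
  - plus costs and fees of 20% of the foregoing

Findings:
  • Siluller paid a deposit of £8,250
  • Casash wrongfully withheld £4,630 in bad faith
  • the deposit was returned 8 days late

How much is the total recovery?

Doubled: 2 × £4,630 = £9,260
Minimum £1,240: £9,260 meets the minimum, no increase.
Late-return penalty: 8 × £190 = £1,520
Damages plus late penalty: £9,260 + £1,520 = £10,780
Costs and fees: 20% of £10,780 = £2,156
Total recovery: £10,780 + £2,156 = £12,936

£12,936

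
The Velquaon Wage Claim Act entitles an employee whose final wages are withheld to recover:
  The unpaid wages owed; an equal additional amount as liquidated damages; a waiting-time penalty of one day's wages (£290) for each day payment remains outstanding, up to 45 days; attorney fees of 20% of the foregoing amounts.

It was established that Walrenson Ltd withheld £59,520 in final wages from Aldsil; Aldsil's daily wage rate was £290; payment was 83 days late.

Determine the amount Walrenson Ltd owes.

Liquidated damages (equal amount): £59,520
Penalty days: min(83, 45) = 45
Waiting-time penalty: 45 × £290 = £13,050
Subtotal: £59,520 + £59,520 + £13,050 = £132,090
Attorney fees: 20% of £132,090 = £26,418
Total award: £132,090 + £26,418 = £158,508

£158,508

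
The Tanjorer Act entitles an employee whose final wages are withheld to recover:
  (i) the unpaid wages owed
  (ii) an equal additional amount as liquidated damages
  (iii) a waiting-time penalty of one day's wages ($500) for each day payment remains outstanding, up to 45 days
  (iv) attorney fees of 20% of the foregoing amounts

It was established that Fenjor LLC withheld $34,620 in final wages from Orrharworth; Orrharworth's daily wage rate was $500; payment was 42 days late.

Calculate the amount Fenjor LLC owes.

$108,288

Liquidated damages (equal amount): $34,620
Penalty days: min(42, 45) = 42
Waiting-time penalty: 42 × $500 = $21,000
Subtotal: $34,620 + $34,620 + $21,000 = $90,240
Attorney fees: 20% of $90,240 = $18,048
Total award: $90,240 + $18,048 = $108,288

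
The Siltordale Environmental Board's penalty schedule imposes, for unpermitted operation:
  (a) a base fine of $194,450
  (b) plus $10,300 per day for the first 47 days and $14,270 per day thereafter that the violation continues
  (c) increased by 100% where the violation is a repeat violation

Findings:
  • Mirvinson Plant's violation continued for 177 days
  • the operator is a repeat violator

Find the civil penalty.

First 47 days: 47 × $10,300 = $484,100
Remaining days: (177 − 47) × $14,270 = $1,855,100
Per-day component: $484,100 + $1,855,100 = $2,339,200
Base plus per-day: $194,450 + $2,339,200 = $2,533,650
Enhancement: 100% of $2,533,650 = $2,533,650
Enhanced fine: $2,533,650 + $2,533,650 = $5,067,300

$5,067,300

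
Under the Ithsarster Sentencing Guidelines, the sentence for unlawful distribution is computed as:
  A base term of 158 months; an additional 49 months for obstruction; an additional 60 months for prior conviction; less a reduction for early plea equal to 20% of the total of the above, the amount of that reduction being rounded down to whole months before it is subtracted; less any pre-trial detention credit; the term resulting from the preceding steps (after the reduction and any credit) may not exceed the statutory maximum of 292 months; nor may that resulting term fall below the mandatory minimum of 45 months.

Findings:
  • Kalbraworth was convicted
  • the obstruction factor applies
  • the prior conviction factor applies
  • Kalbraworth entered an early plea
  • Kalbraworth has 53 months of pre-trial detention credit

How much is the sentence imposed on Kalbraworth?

Obstruction enhancement: +49 months
Prior conviction enhancement: +60 months
Adjusted term: 158 months + 49 months + 60 months = 267 months
Early plea reduction: 20% of 267 months = 53 months (rounded down)
After reduction: 267 − 53 = 214 months
Less pre-trial detention credit: 214 months − 53 months = 161 months
Cap at 292 months: 161 months is within the cap, no reduction.
Minimum 45 months: 161 months meets the minimum, no increase.

161 months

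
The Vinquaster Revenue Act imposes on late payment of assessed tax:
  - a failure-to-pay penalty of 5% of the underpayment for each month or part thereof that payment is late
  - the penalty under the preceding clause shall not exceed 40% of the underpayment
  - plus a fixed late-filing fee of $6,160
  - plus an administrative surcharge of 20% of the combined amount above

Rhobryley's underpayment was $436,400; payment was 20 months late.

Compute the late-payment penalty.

Accrued rate: 5% × 20 = 100%, capped at 40% → 40%
Failure-to-pay penalty: 40% of $436,400 = $174,560
Penalty before surcharge: $174,560 + $6,160 = $180,720
Administrative surcharge: 20% of $180,720 = $36,144
Total penalty: $180,720 + $36,144 = $216,864

Penalty: $216,864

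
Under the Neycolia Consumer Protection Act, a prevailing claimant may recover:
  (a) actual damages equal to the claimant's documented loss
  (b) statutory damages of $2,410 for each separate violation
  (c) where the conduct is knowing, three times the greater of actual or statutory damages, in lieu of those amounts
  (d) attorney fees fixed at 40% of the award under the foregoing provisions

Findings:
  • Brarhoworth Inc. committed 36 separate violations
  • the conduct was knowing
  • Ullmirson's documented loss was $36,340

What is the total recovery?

Total recovery: $364,392

Statutory damages: 36 × $2,410 = $86,760
Greater of actual damages ($36,340) or statutory damages ($86,760): $86,760
Trebled: 3 × $86,760 = $260,280
Attorney fees: 40% of $260,280 = $104,112
Total recovery: $260,280 + $104,112 = $364,392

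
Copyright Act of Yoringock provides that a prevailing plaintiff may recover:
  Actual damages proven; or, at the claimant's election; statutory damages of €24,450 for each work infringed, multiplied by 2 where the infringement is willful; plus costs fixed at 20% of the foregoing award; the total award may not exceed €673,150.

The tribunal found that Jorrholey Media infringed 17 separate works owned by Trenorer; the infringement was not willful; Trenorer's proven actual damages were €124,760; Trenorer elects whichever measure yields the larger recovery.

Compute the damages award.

Statutory damages: 17 × €24,450 = €415,650
Infringement not willful: no ×2 enhancement.
Greater of actual damages (€124,760) or statutory damages (€415,650): €415,650
Costs: 20% of €415,650 = €83,130
Award plus costs: €415,650 + €83,130 = €498,780
Cap at €673,150: €498,780 is within the cap, no reduction.

€498,780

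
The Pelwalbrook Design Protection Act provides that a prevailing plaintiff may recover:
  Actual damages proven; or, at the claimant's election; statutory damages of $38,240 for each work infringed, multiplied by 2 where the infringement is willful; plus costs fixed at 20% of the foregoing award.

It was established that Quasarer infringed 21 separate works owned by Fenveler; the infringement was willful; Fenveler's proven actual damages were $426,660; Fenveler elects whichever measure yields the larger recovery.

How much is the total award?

Statutory damages: 21 × $38,240 = $803,040
Doubled: 2 × $803,040 = $1,606,080
Greater of actual damages ($426,660) or enhanced statutory damages ($1,606,080): $1,606,080
Costs: 20% of $1,606,080 = $321,216
Award plus costs: $1,606,080 + $321,216 = $1,927,296

Award: $1,927,296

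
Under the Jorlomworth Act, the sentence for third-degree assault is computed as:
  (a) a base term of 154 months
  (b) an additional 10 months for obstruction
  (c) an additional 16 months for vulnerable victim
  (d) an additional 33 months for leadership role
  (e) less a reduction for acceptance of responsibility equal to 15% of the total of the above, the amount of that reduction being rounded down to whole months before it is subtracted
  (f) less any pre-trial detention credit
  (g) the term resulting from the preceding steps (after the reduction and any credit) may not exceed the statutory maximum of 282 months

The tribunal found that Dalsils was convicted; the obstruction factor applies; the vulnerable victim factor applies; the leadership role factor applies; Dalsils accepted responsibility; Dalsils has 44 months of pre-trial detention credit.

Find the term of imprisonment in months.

Sentence: 138 months

Obstruction enhancement: +10 months
Vulnerable victim enhancement: +16 months
Leadership role enhancement: +33 months
Adjusted term: 154 months + 10 months + 16 months + 33 months = 213 months
Acceptance of responsibility reduction: 15% of 213 months = 31 months (rounded down)
After reduction: 213 − 31 = 182 months
Less pre-trial detention credit: 182 months − 44 months = 138 months
Cap at 282 months: 138 months is within the cap, no reduction.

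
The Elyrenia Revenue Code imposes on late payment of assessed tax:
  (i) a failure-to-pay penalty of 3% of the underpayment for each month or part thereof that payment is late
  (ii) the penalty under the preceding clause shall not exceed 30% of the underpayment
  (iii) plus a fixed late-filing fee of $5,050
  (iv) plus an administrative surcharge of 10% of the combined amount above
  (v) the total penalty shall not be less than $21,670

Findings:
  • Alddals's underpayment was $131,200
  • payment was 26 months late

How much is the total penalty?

$48,851

Accrued rate: 3% × 26 = 78%, capped at 30% → 30%
Failure-to-pay penalty: 30% of $131,200 = $39,360
Penalty before surcharge: $39,360 + $5,050 = $44,410
Administrative surcharge: 10% of $44,410 = $4,441
Total penalty: $44,410 + $4,441 = $48,851
Minimum $21,670: $48,851 meets the minimum, no increase.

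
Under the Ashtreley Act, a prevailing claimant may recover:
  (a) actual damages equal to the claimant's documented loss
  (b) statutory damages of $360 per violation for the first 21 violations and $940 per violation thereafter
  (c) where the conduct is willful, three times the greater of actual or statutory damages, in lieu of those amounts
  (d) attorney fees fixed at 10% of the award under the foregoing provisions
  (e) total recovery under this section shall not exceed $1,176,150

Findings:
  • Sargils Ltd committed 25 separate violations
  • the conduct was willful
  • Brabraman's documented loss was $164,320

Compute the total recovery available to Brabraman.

First 21 violations: 21 × $360 = $7,560
Remaining violations: (25 − 21) × $940 = $3,760
Statutory damages: $7,560 + $3,760 = $11,320
Greater of actual damages ($164,320) or statutory damages ($11,320): $164,320
Trebled: 3 × $164,320 = $492,960
Attorney fees: 10% of $492,960 = $49,296
Total before cap: $492,960 + $49,296 = $542,256
Cap at $1,176,150: $542,256 is within the cap, no reduction.

$542,256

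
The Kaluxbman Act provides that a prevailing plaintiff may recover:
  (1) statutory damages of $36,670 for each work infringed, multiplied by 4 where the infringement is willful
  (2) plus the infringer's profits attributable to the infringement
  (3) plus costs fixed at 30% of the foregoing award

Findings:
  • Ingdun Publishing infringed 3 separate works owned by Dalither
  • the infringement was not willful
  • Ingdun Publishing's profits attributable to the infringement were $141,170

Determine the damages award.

Award: $326,534

Statutory damages: 3 × $36,670 = $110,010
Infringement not willful: no ×4 enhancement.
Combined award: $110,010 + $141,170 = $251,180
Costs: 30% of $251,180 = $75,354
Award plus costs: $251,180 + $75,354 = $326,534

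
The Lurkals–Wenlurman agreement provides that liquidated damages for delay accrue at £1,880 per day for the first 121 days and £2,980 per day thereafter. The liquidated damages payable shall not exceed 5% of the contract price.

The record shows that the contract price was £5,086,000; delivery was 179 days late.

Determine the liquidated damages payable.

First 121 days: 121 × £1,880 = £227,480
Remaining days: (179 − 121) × £2,980 = £172,840
Accrued per-day damages: £227,480 + £172,840 = £400,320
Cap: 5% of £5,086,000 = £254,300
Cap at £254,300: £400,320 exceeds the cap → £254,300

£254,300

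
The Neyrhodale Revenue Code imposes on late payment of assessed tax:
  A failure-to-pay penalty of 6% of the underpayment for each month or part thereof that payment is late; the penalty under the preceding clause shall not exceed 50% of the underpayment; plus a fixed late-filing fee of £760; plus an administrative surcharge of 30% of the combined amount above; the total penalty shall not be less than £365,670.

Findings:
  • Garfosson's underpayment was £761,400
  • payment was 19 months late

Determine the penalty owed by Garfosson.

Penalty: £495,898

Accrued rate: 6% × 19 = 114%, capped at 50% → 50%
Failure-to-pay penalty: 50% of £761,400 = £380,700
Penalty before surcharge: £380,700 + £760 = £381,460
Administrative surcharge: 30% of £381,460 = £114,438
Total penalty: £381,460 + £114,438 = £495,898
Minimum £365,670: £495,898 meets the minimum, no increase.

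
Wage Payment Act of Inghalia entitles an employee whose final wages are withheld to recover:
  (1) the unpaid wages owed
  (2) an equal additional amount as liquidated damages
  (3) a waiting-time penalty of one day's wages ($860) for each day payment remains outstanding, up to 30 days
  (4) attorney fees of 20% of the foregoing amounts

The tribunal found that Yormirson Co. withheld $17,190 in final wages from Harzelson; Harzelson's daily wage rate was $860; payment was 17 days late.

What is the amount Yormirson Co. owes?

Liquidated damages (equal amount): $17,190
Penalty days: min(17, 30) = 17
Waiting-time penalty: 17 × $860 = $14,620
Subtotal: $17,190 + $17,190 + $14,620 = $49,000
Attorney fees: 20% of $49,000 = $9,800
Total award: $49,000 + $9,800 = $58,800

$58,800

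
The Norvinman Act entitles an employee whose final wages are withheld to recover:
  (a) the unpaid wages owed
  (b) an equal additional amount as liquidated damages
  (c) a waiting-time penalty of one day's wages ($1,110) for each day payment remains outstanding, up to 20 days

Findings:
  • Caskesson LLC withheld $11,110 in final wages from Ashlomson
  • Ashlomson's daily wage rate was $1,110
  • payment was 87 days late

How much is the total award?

$44,420

Liquidated damages (equal amount): $11,110
Penalty days: min(87, 20) = 20
Waiting-time penalty: 20 × $1,110 = $22,200
Total award: $11,110 + $11,110 + $22,200 = $44,420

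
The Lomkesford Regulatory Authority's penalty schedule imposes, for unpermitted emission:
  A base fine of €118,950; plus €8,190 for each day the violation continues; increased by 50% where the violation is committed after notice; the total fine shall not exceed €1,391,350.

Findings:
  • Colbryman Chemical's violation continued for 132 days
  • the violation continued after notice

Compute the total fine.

Per-day component: 132 × €8,190 = €1,081,080
Base plus per-day: €118,950 + €1,081,080 = €1,200,030
Enhancement: 50% of €1,200,030 = €600,015
Enhanced fine: €1,200,030 + €600,015 = €1,800,045
Cap at €1,391,350: €1,800,045 exceeds the cap → €1,391,350

€1,391,350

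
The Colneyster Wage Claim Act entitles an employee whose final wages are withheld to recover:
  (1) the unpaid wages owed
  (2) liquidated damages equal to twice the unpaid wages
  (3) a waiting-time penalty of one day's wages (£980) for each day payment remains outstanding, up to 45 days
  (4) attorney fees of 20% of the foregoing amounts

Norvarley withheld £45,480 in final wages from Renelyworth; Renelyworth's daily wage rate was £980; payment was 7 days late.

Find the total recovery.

Doubled: 2 × £45,480 = £90,960
Penalty days: min(7, 45) = 7
Waiting-time penalty: 7 × £980 = £6,860
Subtotal: £45,480 + £90,960 + £6,860 = £143,300
Attorney fees: 20% of £143,300 = £28,660
Total award: £143,300 + £28,660 = £171,960

£171,960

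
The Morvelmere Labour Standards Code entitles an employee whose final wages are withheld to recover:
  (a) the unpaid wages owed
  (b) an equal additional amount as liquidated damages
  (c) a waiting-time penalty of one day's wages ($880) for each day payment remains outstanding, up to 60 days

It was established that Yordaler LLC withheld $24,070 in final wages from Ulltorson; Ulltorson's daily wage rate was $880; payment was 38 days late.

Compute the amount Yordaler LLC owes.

Liquidated damages (equal amount): $24,070
Penalty days: min(38, 60) = 38
Waiting-time penalty: 38 × $880 = $33,440
Total award: $24,070 + $24,070 + $33,440 = $81,580

$81,580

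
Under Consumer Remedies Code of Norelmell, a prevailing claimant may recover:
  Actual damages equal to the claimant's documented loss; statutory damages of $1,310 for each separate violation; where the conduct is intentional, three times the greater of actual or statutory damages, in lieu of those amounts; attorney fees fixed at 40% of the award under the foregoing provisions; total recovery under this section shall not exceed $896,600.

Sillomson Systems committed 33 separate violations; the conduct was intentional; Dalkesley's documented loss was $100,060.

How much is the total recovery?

Statutory damages: 33 × $1,310 = $43,230
Greater of actual damages ($100,060) or statutory damages ($43,230): $100,060
Trebled: 3 × $100,060 = $300,180
Attorney fees: 40% of $300,180 = $120,072
Total before cap: $300,180 + $120,072 = $420,252
Cap at $896,600: $420,252 is within the cap, no reduction.

Total recovery: $420,252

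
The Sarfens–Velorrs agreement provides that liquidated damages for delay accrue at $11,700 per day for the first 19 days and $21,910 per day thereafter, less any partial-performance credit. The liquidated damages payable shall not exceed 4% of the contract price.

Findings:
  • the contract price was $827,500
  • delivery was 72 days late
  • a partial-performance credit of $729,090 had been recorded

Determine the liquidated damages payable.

First 19 days: 19 × $11,700 = $222,300
Remaining days: (72 − 19) × $21,910 = $1,161,230
Accrued per-day damages: $222,300 + $1,161,230 = $1,383,530
Less partial-performance credit: $1,383,530 − $729,090 = $654,440
Cap: 4% of $827,500 = $33,100
Cap at $33,100: $654,440 exceeds the cap → $33,100

$33,100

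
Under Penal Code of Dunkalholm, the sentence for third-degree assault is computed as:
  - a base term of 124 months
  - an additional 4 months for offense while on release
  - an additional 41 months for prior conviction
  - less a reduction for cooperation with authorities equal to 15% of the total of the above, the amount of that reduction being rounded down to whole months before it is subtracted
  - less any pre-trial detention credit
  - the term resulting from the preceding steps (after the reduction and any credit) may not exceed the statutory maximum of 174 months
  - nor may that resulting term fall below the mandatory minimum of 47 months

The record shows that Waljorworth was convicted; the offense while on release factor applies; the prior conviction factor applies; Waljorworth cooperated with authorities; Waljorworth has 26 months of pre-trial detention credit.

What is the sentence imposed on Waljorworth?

Offense while on release enhancement: +4 months
Prior conviction enhancement: +41 months
Adjusted term: 124 months + 4 months + 41 months = 169 months
Cooperation with authorities reduction: 15% of 169 months = 25 months (rounded down)
After reduction: 169 − 25 = 144 months
Less pre-trial detention credit: 144 months − 26 months = 118 months
Cap at 174 months: 118 months is within the cap, no reduction.
Minimum 47 months: 118 months meets the minimum, no increase.

Sentence: 118 months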